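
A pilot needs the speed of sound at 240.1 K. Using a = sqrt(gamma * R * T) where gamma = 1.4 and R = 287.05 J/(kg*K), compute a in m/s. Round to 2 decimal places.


Step 1: gamma * R * T = 1.4 * 287.05 * 240.1 = 96488.987
Step 2: a = sqrt(96488.987) = 310.63 m/s

310.63


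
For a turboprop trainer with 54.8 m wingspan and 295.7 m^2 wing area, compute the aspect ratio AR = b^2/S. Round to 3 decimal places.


Step 1: b^2 = 54.8^2 = 3003.04
Step 2: AR = 3003.04 / 295.7 = 10.156

10.156


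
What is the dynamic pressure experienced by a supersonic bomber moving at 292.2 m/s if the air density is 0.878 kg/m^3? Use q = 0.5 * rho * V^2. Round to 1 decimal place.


Step 1: V^2 = 292.2^2 = 85380.84
Step 2: q = 0.5 * 0.878 * 85380.84
Step 3: q = 37482.2 Pa

37482.2


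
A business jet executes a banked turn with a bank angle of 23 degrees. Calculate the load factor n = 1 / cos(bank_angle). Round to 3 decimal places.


Step 1: Convert 23 degrees to radians = 0.401426
Step 2: cos(23 deg) = 0.920505
Step 3: n = 1 / 0.920505 = 1.086

1.086


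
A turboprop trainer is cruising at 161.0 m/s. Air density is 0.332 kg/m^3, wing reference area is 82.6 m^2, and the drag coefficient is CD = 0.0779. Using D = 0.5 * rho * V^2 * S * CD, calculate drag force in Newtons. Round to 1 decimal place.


Step 1: Dynamic pressure q = 0.5 * 0.332 * 161.0^2 = 4302.886 Pa
Step 2: Drag D = q * S * CD = 4302.886 * 82.6 * 0.0779
Step 3: D = 27687.1 N

27687.1


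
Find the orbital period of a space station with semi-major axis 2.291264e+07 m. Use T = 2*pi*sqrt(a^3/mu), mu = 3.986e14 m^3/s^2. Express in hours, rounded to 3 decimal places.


Step 1: a^3 / mu = 1.202889e+22 / 3.986e14 = 3.017784e+07
Step 2: sqrt(3.017784e+07) = 5493.4358 s
Step 3: T = 2*pi * 5493.4358 = 34516.27 s
Step 4: T in hours = 34516.27 / 3600 = 9.588 hours

9.588


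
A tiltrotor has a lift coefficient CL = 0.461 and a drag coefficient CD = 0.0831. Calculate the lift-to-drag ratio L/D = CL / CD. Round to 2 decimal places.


Step 1: L/D = CL / CD = 0.461 / 0.0831
Step 2: L/D = 5.55

5.55


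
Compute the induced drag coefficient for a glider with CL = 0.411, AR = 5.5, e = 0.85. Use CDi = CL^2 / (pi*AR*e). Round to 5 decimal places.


Step 1: CL^2 = 0.411^2 = 0.168921
Step 2: pi * AR * e = 3.14159 * 5.5 * 0.85 = 14.686946
Step 3: CDi = 0.168921 / 14.686946 = 0.01150

0.01150


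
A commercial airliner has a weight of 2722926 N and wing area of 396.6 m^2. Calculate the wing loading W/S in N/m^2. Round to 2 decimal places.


Step 1: Wing loading = W / S = 2722926 / 396.6
Step 2: Wing loading = 6865.67 N/m^2

6865.67


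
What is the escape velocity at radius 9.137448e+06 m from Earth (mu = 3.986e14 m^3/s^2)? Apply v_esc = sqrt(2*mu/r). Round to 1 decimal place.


Step 1: 2*mu/r = 2 * 3.986e14 / 9.137448e+06 = 87245366.54
Step 2: v_esc = sqrt(87245366.54) = 9340.5 m/s

9340.5


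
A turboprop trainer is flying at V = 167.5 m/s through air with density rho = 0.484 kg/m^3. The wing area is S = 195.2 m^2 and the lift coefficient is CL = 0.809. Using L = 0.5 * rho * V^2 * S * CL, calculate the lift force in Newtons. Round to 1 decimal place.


Step 1: Calculate dynamic pressure q = 0.5 * 0.484 * 167.5^2 = 0.5 * 0.484 * 28056.25 = 6789.6125 Pa
Step 2: Multiply by wing area and lift coefficient: L = 6789.6125 * 195.2 * 0.809
Step 3: L = 1325332.36 * 0.809 = 1072193.9 N

1072193.9


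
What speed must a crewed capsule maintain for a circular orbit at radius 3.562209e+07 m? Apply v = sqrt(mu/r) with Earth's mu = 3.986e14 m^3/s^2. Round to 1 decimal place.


Step 1: mu / r = 3.986e14 / 3.562209e+07 = 11189685.9505
Step 2: v = sqrt(11189685.9505) = 3345.1 m/s

3345.1


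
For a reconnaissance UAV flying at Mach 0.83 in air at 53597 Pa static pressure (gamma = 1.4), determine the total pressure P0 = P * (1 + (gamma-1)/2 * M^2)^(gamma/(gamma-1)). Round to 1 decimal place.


Step 1: (gamma-1)/2 * M^2 = 0.2 * 0.6889 = 0.13778
Step 2: 1 + 0.13778 = 1.13778
Step 3: Exponent gamma/(gamma-1) = 3.5
Step 4: P0 = 53597 * 1.13778^3.5 = 84206.3 Pa

84206.3


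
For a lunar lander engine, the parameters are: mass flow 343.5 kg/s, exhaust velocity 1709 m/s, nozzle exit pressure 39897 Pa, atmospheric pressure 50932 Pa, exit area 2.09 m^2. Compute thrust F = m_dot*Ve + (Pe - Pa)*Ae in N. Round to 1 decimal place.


Step 1: Momentum thrust = m_dot * Ve = 343.5 * 1709 = 587041.5 N
Step 2: Pressure thrust = (Pe - Pa) * Ae = (39897 - 50932) * 2.09 = -23063.15 N
Step 3: Total thrust F = 587041.5 + -23063.15 = 563978.4 N

563978.4


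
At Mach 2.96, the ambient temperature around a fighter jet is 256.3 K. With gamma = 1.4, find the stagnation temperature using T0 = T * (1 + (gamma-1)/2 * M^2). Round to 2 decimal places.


Step 1: (gamma-1)/2 = 0.2
Step 2: M^2 = 8.7616
Step 3: 1 + 0.2 * 8.7616 = 2.75232
Step 4: T0 = 256.3 * 2.75232 = 705.42 K

705.42


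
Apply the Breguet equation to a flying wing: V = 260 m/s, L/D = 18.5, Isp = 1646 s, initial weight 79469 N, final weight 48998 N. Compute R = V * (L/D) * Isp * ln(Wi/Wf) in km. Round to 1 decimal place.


Step 1: Coefficient = V * (L/D) * Isp = 260 * 18.5 * 1646 = 7917260.0 m
Step 2: Wi/Wf = 79469 / 48998 = 1.621883
Step 3: ln(1.621883) = 0.483588
Step 4: R = 7917260.0 * 0.483588 = 3828688.2 m = 3828.7 km

3828.7


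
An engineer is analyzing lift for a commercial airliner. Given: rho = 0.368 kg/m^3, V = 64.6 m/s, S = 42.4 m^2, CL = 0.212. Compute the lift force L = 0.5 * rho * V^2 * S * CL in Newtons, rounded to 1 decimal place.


Step 1: Calculate dynamic pressure q = 0.5 * 0.368 * 64.6^2 = 0.5 * 0.368 * 4173.16 = 767.8614 Pa
Step 2: Multiply by wing area and lift coefficient: L = 767.8614 * 42.4 * 0.212
Step 3: L = 32557.3251 * 0.212 = 6902.2 N

6902.2


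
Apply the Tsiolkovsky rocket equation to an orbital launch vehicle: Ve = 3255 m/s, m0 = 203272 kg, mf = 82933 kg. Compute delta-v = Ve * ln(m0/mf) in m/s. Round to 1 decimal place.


Step 1: Mass ratio m0/mf = 203272 / 82933 = 2.451039
Step 2: ln(2.451039) = 0.896512
Step 3: delta-v = 3255 * 0.896512 = 2918.1 m/s

2918.1


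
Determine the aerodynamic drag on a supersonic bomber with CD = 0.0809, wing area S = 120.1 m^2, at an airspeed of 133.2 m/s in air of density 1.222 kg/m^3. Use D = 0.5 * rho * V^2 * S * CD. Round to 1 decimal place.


Step 1: Dynamic pressure q = 0.5 * 1.222 * 133.2^2 = 10840.5086 Pa
Step 2: Drag D = q * S * CD = 10840.5086 * 120.1 * 0.0809
Step 3: D = 105327.4 N

105327.4


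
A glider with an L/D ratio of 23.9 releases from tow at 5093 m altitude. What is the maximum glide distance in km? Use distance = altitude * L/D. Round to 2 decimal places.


Step 1: Glide distance = altitude * L/D = 5093 * 23.9 = 121722.7 m
Step 2: Convert to km: 121722.7 / 1000 = 121.72 km

121.72


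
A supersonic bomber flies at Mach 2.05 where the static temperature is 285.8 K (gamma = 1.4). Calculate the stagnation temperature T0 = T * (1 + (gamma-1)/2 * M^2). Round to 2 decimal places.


Step 1: (gamma-1)/2 = 0.2
Step 2: M^2 = 4.2025
Step 3: 1 + 0.2 * 4.2025 = 1.8405
Step 4: T0 = 285.8 * 1.8405 = 526.01 K

526.01


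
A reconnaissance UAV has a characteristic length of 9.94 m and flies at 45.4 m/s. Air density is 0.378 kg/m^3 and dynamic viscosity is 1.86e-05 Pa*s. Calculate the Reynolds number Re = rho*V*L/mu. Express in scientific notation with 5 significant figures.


Step 1: Numerator = rho * V * L = 0.378 * 45.4 * 9.94 = 170.582328
Step 2: Re = 170.582328 / 1.86e-05
Step 3: Re = 9.1711e+06

9.1711e+06


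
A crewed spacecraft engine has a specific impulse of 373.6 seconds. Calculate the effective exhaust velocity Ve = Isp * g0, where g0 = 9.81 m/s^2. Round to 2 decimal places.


Step 1: Ve = Isp * g0 = 373.6 * 9.81
Step 2: Ve = 3665.02 m/s

3665.02


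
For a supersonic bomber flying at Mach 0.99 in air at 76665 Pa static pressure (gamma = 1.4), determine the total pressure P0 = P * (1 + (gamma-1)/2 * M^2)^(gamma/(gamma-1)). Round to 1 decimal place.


Step 1: (gamma-1)/2 * M^2 = 0.2 * 0.9801 = 0.19602
Step 2: 1 + 0.19602 = 1.19602
Step 3: Exponent gamma/(gamma-1) = 3.5
Step 4: P0 = 76665 * 1.19602^3.5 = 143443.8 Pa

143443.8


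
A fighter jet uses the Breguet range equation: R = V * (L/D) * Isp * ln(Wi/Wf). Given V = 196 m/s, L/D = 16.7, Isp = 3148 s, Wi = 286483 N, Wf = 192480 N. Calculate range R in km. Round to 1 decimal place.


Step 1: Coefficient = V * (L/D) * Isp = 196 * 16.7 * 3148 = 10304033.6 m
Step 2: Wi/Wf = 286483 / 192480 = 1.488378
Step 3: ln(1.488378) = 0.397687
Step 4: R = 10304033.6 * 0.397687 = 4097779.6 m = 4097.8 km

4097.8


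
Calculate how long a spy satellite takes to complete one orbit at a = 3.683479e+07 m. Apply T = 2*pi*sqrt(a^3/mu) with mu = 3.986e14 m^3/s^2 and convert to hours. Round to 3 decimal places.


Step 1: a^3 / mu = 4.997751e+22 / 3.986e14 = 1.253826e+08
Step 2: sqrt(1.253826e+08) = 11197.4376 s
Step 3: T = 2*pi * 11197.4376 = 70355.58 s
Step 4: T in hours = 70355.58 / 3600 = 19.543 hours

19.543


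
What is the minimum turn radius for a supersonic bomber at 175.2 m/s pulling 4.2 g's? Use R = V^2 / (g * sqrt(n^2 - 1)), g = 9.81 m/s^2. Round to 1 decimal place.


Step 1: V^2 = 175.2^2 = 30695.04
Step 2: n^2 - 1 = 4.2^2 - 1 = 16.64
Step 3: sqrt(16.64) = 4.079216
Step 4: R = 30695.04 / (9.81 * 4.079216) = 767.0 m

767.0


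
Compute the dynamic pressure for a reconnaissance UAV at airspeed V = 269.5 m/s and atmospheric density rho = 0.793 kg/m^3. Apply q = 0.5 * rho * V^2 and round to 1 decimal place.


Step 1: V^2 = 269.5^2 = 72630.25
Step 2: q = 0.5 * 0.793 * 72630.25
Step 3: q = 28797.9 Pa

28797.9


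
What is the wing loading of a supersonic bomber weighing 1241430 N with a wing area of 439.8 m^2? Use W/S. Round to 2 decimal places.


Step 1: Wing loading = W / S = 1241430 / 439.8
Step 2: Wing loading = 2822.71 N/m^2

2822.71


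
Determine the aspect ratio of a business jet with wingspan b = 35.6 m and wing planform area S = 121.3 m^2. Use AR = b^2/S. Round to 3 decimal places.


Step 1: b^2 = 35.6^2 = 1267.36
Step 2: AR = 1267.36 / 121.3 = 10.448

10.448


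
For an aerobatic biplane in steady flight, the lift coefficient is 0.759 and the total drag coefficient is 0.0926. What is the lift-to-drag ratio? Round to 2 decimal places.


Step 1: L/D = CL / CD = 0.759 / 0.0926
Step 2: L/D = 8.20

8.20


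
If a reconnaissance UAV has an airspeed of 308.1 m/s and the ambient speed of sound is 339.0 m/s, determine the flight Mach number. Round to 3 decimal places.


Step 1: M = V / a = 308.1 / 339.0
Step 2: M = 0.909

0.909


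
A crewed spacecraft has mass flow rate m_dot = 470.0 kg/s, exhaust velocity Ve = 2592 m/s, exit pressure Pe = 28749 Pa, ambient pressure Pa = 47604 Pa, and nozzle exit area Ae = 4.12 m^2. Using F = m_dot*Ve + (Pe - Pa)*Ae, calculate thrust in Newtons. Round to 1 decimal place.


Step 1: Momentum thrust = m_dot * Ve = 470.0 * 2592 = 1218240.0 N
Step 2: Pressure thrust = (Pe - Pa) * Ae = (28749 - 47604) * 4.12 = -77682.60 N
Step 3: Total thrust F = 1218240.0 + -77682.60 = 1140557.4 N

1140557.4


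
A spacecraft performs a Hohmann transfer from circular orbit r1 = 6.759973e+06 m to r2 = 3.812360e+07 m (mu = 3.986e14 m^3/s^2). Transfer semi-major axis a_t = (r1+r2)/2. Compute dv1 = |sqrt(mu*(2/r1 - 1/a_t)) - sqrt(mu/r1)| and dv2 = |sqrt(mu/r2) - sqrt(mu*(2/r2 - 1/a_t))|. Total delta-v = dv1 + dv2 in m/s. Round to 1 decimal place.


Step 1: Transfer semi-major axis a_t = (6.759973e+06 + 3.812360e+07) / 2 = 2.244179e+07 m
Step 2: v1 (circular at r1) = sqrt(mu/r1) = 7678.85 m/s
Step 3: v_t1 = sqrt(mu*(2/r1 - 1/a_t)) = 10008.39 m/s
Step 4: dv1 = |10008.39 - 7678.85| = 2329.54 m/s
Step 5: v2 (circular at r2) = 3233.49 m/s, v_t2 = 1774.66 m/s
Step 6: dv2 = |3233.49 - 1774.66| = 1458.83 m/s
Step 7: Total delta-v = 2329.54 + 1458.83 = 3788.4 m/s

3788.4


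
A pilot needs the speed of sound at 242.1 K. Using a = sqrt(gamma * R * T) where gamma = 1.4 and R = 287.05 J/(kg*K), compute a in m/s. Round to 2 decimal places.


Step 1: gamma * R * T = 1.4 * 287.05 * 242.1 = 97292.727
Step 2: a = sqrt(97292.727) = 311.92 m/s

311.92


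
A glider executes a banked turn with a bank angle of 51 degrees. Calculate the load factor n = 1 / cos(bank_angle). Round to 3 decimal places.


Step 1: Convert 51 degrees to radians = 0.890118
Step 2: cos(51 deg) = 0.62932
Step 3: n = 1 / 0.62932 = 1.589

1.589


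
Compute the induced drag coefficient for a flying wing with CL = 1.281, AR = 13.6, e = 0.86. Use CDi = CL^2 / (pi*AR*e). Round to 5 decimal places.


Step 1: CL^2 = 1.281^2 = 1.640961
Step 2: pi * AR * e = 3.14159 * 13.6 * 0.86 = 36.744068
Step 3: CDi = 1.640961 / 36.744068 = 0.04466

0.04466


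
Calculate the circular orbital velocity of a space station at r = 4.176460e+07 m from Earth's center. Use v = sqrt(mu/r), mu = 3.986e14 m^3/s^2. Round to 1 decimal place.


Step 1: mu / r = 3.986e14 / 4.176460e+07 = 9543967.8579
Step 2: v = sqrt(9543967.8579) = 3089.3 m/s

3089.3


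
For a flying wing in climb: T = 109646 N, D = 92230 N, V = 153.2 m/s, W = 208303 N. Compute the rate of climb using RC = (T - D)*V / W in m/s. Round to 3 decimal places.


Step 1: Excess thrust = T - D = 109646 - 92230 = 17416 N
Step 2: Excess power = 17416 * 153.2 = 2668131.2 W
Step 3: RC = 2668131.2 / 208303 = 12.809 m/s

12.809


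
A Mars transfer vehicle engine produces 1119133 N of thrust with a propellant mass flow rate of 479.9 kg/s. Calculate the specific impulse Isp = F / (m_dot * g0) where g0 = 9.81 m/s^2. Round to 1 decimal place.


Step 1: m_dot * g0 = 479.9 * 9.81 = 4707.82
Step 2: Isp = 1119133 / 4707.82 = 237.7 s

237.7


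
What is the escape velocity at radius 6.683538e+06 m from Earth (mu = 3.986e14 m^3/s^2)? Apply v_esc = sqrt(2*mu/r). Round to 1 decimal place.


Step 1: 2*mu/r = 2 * 3.986e14 / 6.683538e+06 = 119278142.804
Step 2: v_esc = sqrt(119278142.804) = 10921.5 m/s

10921.5


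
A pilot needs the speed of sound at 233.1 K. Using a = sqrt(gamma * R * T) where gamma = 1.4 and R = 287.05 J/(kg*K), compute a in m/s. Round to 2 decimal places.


Step 1: gamma * R * T = 1.4 * 287.05 * 233.1 = 93675.897
Step 2: a = sqrt(93675.897) = 306.07 m/s

306.07


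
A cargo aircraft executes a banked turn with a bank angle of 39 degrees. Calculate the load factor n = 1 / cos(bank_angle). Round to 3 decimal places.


Step 1: Convert 39 degrees to radians = 0.680678
Step 2: cos(39 deg) = 0.777146
Step 3: n = 1 / 0.777146 = 1.287

1.287


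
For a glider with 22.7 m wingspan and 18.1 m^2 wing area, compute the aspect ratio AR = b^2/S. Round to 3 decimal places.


Step 1: b^2 = 22.7^2 = 515.29
Step 2: AR = 515.29 / 18.1 = 28.469

28.469


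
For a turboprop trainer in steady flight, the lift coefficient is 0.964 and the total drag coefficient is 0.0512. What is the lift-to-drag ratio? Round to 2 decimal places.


Step 1: L/D = CL / CD = 0.964 / 0.0512
Step 2: L/D = 18.83

18.83


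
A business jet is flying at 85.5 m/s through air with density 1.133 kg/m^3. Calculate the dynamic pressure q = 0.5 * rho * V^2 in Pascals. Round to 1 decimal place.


Step 1: V^2 = 85.5^2 = 7310.25
Step 2: q = 0.5 * 1.133 * 7310.25
Step 3: q = 4141.3 Pa

4141.3


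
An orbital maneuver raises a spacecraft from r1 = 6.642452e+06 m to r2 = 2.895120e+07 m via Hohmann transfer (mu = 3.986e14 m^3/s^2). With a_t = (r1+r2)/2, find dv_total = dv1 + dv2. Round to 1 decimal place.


Step 1: Transfer semi-major axis a_t = (6.642452e+06 + 2.895120e+07) / 2 = 1.779683e+07 m
Step 2: v1 (circular at r1) = sqrt(mu/r1) = 7746.48 m/s
Step 3: v_t1 = sqrt(mu*(2/r1 - 1/a_t)) = 9880.22 m/s
Step 4: dv1 = |9880.22 - 7746.48| = 2133.74 m/s
Step 5: v2 (circular at r2) = 3710.53 m/s, v_t2 = 2266.88 m/s
Step 6: dv2 = |3710.53 - 2266.88| = 1443.65 m/s
Step 7: Total delta-v = 2133.74 + 1443.65 = 3577.4 m/s

3577.4


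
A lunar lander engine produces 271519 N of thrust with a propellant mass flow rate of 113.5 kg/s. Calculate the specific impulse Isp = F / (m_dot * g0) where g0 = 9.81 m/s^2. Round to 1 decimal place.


Step 1: m_dot * g0 = 113.5 * 9.81 = 1113.43
Step 2: Isp = 271519 / 1113.43 = 243.9 s

243.9


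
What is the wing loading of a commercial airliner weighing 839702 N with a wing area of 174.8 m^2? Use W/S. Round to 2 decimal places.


Step 1: Wing loading = W / S = 839702 / 174.8
Step 2: Wing loading = 4803.79 N/m^2

4803.79


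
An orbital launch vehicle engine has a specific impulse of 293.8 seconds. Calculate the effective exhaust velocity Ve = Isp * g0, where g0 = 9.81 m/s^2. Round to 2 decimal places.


Step 1: Ve = Isp * g0 = 293.8 * 9.81
Step 2: Ve = 2882.18 m/s

2882.18


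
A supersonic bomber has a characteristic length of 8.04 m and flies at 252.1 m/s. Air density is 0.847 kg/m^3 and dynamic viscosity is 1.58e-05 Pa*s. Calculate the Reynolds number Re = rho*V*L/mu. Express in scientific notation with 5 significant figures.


Step 1: Numerator = rho * V * L = 0.847 * 252.1 * 8.04 = 1716.770748
Step 2: Re = 1716.770748 / 1.58e-05
Step 3: Re = 1.0866e+08

1.0866e+08


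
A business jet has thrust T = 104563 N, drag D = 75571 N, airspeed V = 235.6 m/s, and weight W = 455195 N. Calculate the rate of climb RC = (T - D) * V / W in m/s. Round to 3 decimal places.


Step 1: Excess thrust = T - D = 104563 - 75571 = 28992 N
Step 2: Excess power = 28992 * 235.6 = 6830515.2 W
Step 3: RC = 6830515.2 / 455195 = 15.006 m/s

15.006


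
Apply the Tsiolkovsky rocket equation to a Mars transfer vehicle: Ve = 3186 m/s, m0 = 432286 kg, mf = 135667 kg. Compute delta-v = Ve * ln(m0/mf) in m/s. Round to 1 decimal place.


Step 1: Mass ratio m0/mf = 432286 / 135667 = 3.186375
Step 2: ln(3.186375) = 1.158884
Step 3: delta-v = 3186 * 1.158884 = 3692.2 m/s

3692.2


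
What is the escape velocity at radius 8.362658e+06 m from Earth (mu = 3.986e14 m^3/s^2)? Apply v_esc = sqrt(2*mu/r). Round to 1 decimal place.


Step 1: 2*mu/r = 2 * 3.986e14 / 8.362658e+06 = 95328542.6715
Step 2: v_esc = sqrt(95328542.6715) = 9763.6 m/s

9763.6


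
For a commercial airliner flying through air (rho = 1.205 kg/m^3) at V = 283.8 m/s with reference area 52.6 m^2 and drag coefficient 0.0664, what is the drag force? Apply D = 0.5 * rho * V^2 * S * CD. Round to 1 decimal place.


Step 1: Dynamic pressure q = 0.5 * 1.205 * 283.8^2 = 48526.8201 Pa
Step 2: Drag D = q * S * CD = 48526.8201 * 52.6 * 0.0664
Step 3: D = 169486.7 N

169486.7


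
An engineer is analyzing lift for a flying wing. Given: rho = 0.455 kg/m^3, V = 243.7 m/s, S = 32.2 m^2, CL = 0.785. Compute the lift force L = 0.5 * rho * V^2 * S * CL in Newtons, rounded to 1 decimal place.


Step 1: Calculate dynamic pressure q = 0.5 * 0.455 * 243.7^2 = 0.5 * 0.455 * 59389.69 = 13511.1545 Pa
Step 2: Multiply by wing area and lift coefficient: L = 13511.1545 * 32.2 * 0.785
Step 3: L = 435059.1741 * 0.785 = 341521.5 N

341521.5


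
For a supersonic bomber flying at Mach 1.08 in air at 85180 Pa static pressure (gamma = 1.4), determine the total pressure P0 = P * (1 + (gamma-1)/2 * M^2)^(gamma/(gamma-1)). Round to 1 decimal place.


Step 1: (gamma-1)/2 * M^2 = 0.2 * 1.1664 = 0.23328
Step 2: 1 + 0.23328 = 1.23328
Step 3: Exponent gamma/(gamma-1) = 3.5
Step 4: P0 = 85180 * 1.23328^3.5 = 177440.8 Pa

177440.8


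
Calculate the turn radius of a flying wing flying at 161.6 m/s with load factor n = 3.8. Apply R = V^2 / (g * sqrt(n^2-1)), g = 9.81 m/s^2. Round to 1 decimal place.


Step 1: V^2 = 161.6^2 = 26114.56
Step 2: n^2 - 1 = 3.8^2 - 1 = 13.44
Step 3: sqrt(13.44) = 3.666061
Step 4: R = 26114.56 / (9.81 * 3.666061) = 726.1 m

726.1


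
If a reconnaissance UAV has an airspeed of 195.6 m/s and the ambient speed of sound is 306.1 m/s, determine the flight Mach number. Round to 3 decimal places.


Step 1: M = V / a = 195.6 / 306.1
Step 2: M = 0.639

0.639


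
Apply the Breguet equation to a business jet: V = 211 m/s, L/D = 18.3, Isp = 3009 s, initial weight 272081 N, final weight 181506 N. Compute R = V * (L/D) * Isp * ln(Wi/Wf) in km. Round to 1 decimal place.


Step 1: Coefficient = V * (L/D) * Isp = 211 * 18.3 * 3009 = 11618651.7 m
Step 2: Wi/Wf = 272081 / 181506 = 1.499019
Step 3: ln(1.499019) = 0.404811
Step 4: R = 11618651.7 * 0.404811 = 4703359.2 m = 4703.4 km

4703.4


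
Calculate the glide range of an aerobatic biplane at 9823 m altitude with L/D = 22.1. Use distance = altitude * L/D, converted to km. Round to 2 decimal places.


Step 1: Glide distance = altitude * L/D = 9823 * 22.1 = 217088.3 m
Step 2: Convert to km: 217088.3 / 1000 = 217.09 km

217.09


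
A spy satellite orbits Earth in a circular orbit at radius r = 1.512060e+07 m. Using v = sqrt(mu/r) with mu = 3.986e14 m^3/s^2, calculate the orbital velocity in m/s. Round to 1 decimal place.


Step 1: mu / r = 3.986e14 / 1.512060e+07 = 26361387.7756
Step 2: v = sqrt(26361387.7756) = 5134.3 m/s

5134.3


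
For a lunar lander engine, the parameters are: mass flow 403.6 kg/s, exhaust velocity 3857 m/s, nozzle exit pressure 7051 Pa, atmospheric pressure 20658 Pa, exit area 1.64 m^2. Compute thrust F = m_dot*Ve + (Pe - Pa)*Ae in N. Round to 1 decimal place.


Step 1: Momentum thrust = m_dot * Ve = 403.6 * 3857 = 1556685.2 N
Step 2: Pressure thrust = (Pe - Pa) * Ae = (7051 - 20658) * 1.64 = -22315.48 N
Step 3: Total thrust F = 1556685.2 + -22315.48 = 1534369.7 N

1534369.7


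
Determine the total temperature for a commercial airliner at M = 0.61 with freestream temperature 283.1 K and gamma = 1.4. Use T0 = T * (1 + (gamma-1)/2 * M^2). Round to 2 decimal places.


Step 1: (gamma-1)/2 = 0.2
Step 2: M^2 = 0.3721
Step 3: 1 + 0.2 * 0.3721 = 1.07442
Step 4: T0 = 283.1 * 1.07442 = 304.17 K

304.17


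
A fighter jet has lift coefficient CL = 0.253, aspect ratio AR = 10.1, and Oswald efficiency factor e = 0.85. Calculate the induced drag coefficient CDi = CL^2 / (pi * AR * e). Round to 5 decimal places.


Step 1: CL^2 = 0.253^2 = 0.064009
Step 2: pi * AR * e = 3.14159 * 10.1 * 0.85 = 26.970573
Step 3: CDi = 0.064009 / 26.970573 = 0.00237

0.00237


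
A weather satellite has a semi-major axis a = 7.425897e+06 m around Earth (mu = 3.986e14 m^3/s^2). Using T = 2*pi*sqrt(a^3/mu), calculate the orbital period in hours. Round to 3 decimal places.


Step 1: a^3 / mu = 4.094933e+20 / 3.986e14 = 1.027329e+06
Step 2: sqrt(1.027329e+06) = 1013.5723 s
Step 3: T = 2*pi * 1013.5723 = 6368.46 s
Step 4: T in hours = 6368.46 / 3600 = 1.769 hours

1.769


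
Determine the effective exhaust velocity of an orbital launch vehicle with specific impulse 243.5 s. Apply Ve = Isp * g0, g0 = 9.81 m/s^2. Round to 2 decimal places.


Step 1: Ve = Isp * g0 = 243.5 * 9.81
Step 2: Ve = 2388.74 m/s

2388.74


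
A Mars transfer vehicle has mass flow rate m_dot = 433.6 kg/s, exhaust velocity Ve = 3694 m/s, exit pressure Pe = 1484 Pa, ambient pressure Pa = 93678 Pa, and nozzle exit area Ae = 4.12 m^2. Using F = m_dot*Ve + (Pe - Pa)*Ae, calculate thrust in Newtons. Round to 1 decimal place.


Step 1: Momentum thrust = m_dot * Ve = 433.6 * 3694 = 1601718.4 N
Step 2: Pressure thrust = (Pe - Pa) * Ae = (1484 - 93678) * 4.12 = -379839.28 N
Step 3: Total thrust F = 1601718.4 + -379839.28 = 1221879.1 N

1221879.1


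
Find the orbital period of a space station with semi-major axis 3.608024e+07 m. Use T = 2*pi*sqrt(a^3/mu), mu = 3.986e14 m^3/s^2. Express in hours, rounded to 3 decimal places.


Step 1: a^3 / mu = 4.696867e+22 / 3.986e14 = 1.178341e+08
Step 2: sqrt(1.178341e+08) = 10855.1413 s
Step 3: T = 2*pi * 10855.1413 = 68204.86 s
Step 4: T in hours = 68204.86 / 3600 = 18.946 hours

18.946


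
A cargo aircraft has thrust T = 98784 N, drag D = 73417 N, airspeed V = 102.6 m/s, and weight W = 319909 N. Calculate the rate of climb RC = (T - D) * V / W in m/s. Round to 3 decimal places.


Step 1: Excess thrust = T - D = 98784 - 73417 = 25367 N
Step 2: Excess power = 25367 * 102.6 = 2602654.2 W
Step 3: RC = 2602654.2 / 319909 = 8.136 m/s

8.136


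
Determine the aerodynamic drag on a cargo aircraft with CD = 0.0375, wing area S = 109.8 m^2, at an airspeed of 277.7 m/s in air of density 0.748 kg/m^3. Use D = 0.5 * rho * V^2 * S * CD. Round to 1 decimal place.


Step 1: Dynamic pressure q = 0.5 * 0.748 * 277.7^2 = 28841.8665 Pa
Step 2: Drag D = q * S * CD = 28841.8665 * 109.8 * 0.0375
Step 3: D = 118756.4 N

118756.4


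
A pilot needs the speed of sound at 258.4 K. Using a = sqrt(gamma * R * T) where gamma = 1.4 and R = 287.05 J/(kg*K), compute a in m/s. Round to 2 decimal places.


Step 1: gamma * R * T = 1.4 * 287.05 * 258.4 = 103843.208
Step 2: a = sqrt(103843.208) = 322.25 m/s

322.25


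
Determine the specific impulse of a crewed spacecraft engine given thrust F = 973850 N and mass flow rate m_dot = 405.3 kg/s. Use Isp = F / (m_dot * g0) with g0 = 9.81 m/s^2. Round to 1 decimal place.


Step 1: m_dot * g0 = 405.3 * 9.81 = 3975.99
Step 2: Isp = 973850 / 3975.99 = 244.9 s

244.9


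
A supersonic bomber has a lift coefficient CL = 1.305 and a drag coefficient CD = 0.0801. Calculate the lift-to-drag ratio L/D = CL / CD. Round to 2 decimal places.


Step 1: L/D = CL / CD = 1.305 / 0.0801
Step 2: L/D = 16.29

16.29


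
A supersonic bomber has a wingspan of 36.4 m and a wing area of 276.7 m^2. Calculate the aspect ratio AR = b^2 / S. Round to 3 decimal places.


Step 1: b^2 = 36.4^2 = 1324.96
Step 2: AR = 1324.96 / 276.7 = 4.788

4.788


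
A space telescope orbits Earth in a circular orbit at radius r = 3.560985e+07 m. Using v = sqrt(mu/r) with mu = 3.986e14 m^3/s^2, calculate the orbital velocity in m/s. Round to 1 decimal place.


Step 1: mu / r = 3.986e14 / 3.560985e+07 = 11193532.1266
Step 2: v = sqrt(11193532.1266) = 3345.7 m/s

3345.7


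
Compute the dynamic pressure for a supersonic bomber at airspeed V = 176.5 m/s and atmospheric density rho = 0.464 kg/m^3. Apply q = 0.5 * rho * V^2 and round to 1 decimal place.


Step 1: V^2 = 176.5^2 = 31152.25
Step 2: q = 0.5 * 0.464 * 31152.25
Step 3: q = 7227.3 Pa

7227.3


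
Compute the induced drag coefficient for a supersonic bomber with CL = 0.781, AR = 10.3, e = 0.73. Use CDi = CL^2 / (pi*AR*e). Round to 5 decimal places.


Step 1: CL^2 = 0.781^2 = 0.609961
Step 2: pi * AR * e = 3.14159 * 10.3 * 0.73 = 23.621635
Step 3: CDi = 0.609961 / 23.621635 = 0.02582

0.02582


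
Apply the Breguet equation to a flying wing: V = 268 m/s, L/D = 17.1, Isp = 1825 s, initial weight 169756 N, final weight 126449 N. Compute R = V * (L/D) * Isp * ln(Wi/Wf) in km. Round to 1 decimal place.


Step 1: Coefficient = V * (L/D) * Isp = 268 * 17.1 * 1825 = 8363610.0 m
Step 2: Wi/Wf = 169756 / 126449 = 1.342486
Step 3: ln(1.342486) = 0.294523
Step 4: R = 8363610.0 * 0.294523 = 2463275.9 m = 2463.3 km

2463.3


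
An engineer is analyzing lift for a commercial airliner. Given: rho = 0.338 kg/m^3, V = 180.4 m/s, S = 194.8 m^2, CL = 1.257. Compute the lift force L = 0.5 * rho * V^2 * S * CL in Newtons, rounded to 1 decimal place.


Step 1: Calculate dynamic pressure q = 0.5 * 0.338 * 180.4^2 = 0.5 * 0.338 * 32544.16 = 5499.963 Pa
Step 2: Multiply by wing area and lift coefficient: L = 5499.963 * 194.8 * 1.257
Step 3: L = 1071392.8002 * 1.257 = 1346740.7 N

1346740.7


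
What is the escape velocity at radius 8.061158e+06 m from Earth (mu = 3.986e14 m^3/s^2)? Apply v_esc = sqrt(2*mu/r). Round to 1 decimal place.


Step 1: 2*mu/r = 2 * 3.986e14 / 8.061158e+06 = 98893980.2445
Step 2: v_esc = sqrt(98893980.2445) = 9944.5 m/s

9944.5


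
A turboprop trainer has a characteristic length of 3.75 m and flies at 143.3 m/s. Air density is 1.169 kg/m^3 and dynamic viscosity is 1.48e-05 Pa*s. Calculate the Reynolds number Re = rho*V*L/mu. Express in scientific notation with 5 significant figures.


Step 1: Numerator = rho * V * L = 1.169 * 143.3 * 3.75 = 628.191375
Step 2: Re = 628.191375 / 1.48e-05
Step 3: Re = 4.2445e+07

4.2445e+07


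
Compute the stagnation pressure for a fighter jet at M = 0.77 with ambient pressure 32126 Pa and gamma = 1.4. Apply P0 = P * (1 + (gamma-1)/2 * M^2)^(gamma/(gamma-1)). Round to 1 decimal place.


Step 1: (gamma-1)/2 * M^2 = 0.2 * 0.5929 = 0.11858
Step 2: 1 + 0.11858 = 1.11858
Step 3: Exponent gamma/(gamma-1) = 3.5
Step 4: P0 = 32126 * 1.11858^3.5 = 47554.5 Pa

47554.5


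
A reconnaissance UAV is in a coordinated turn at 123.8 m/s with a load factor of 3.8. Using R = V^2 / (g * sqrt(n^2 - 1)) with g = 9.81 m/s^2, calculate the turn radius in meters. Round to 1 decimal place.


Step 1: V^2 = 123.8^2 = 15326.44
Step 2: n^2 - 1 = 3.8^2 - 1 = 13.44
Step 3: sqrt(13.44) = 3.666061
Step 4: R = 15326.44 / (9.81 * 3.666061) = 426.2 m

426.2


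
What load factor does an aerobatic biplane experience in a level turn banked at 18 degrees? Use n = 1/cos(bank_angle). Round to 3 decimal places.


Step 1: Convert 18 degrees to radians = 0.314159
Step 2: cos(18 deg) = 0.951057
Step 3: n = 1 / 0.951057 = 1.051

1.051


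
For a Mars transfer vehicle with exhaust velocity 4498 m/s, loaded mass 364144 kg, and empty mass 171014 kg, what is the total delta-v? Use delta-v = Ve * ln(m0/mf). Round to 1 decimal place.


Step 1: Mass ratio m0/mf = 364144 / 171014 = 2.129323
Step 2: ln(2.129323) = 0.755804
Step 3: delta-v = 4498 * 0.755804 = 3399.6 m/s

3399.6


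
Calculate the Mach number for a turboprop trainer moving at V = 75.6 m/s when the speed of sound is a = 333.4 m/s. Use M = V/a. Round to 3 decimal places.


Step 1: M = V / a = 75.6 / 333.4
Step 2: M = 0.227

0.227


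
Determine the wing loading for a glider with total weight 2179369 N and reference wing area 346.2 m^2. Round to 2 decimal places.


Step 1: Wing loading = W / S = 2179369 / 346.2
Step 2: Wing loading = 6295.12 N/m^2

6295.12


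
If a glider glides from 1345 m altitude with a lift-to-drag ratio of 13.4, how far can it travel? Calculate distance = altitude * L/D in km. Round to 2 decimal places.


Step 1: Glide distance = altitude * L/D = 1345 * 13.4 = 18023.0 m
Step 2: Convert to km: 18023.0 / 1000 = 18.02 km

18.02


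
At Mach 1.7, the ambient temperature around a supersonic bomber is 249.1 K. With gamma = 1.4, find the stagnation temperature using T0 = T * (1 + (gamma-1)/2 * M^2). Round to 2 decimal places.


Step 1: (gamma-1)/2 = 0.2
Step 2: M^2 = 2.89
Step 3: 1 + 0.2 * 2.89 = 1.578
Step 4: T0 = 249.1 * 1.578 = 393.08 K

393.08


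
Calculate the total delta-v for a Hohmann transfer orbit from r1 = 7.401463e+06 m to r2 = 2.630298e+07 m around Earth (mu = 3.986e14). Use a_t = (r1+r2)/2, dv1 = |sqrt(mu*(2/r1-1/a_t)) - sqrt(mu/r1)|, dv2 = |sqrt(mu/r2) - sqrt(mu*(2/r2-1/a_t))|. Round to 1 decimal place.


Step 1: Transfer semi-major axis a_t = (7.401463e+06 + 2.630298e+07) / 2 = 1.685222e+07 m
Step 2: v1 (circular at r1) = sqrt(mu/r1) = 7338.54 m/s
Step 3: v_t1 = sqrt(mu*(2/r1 - 1/a_t)) = 9168.19 m/s
Step 4: dv1 = |9168.19 - 7338.54| = 1829.65 m/s
Step 5: v2 (circular at r2) = 3892.84 m/s, v_t2 = 2579.86 m/s
Step 6: dv2 = |3892.84 - 2579.86| = 1312.98 m/s
Step 7: Total delta-v = 1829.65 + 1312.98 = 3142.6 m/s

3142.6


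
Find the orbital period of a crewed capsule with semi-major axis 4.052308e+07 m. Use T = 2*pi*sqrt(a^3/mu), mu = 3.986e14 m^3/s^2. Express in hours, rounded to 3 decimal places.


Step 1: a^3 / mu = 6.654376e+22 / 3.986e14 = 1.669437e+08
Step 2: sqrt(1.669437e+08) = 12920.6697 s
Step 3: T = 2*pi * 12920.6697 = 81182.96 s
Step 4: T in hours = 81182.96 / 3600 = 22.551 hours

22.551


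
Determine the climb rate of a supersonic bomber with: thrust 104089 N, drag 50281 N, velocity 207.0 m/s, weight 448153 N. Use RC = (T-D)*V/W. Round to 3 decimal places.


Step 1: Excess thrust = T - D = 104089 - 50281 = 53808 N
Step 2: Excess power = 53808 * 207.0 = 11138256.0 W
Step 3: RC = 11138256.0 / 448153 = 24.854 m/s

24.854


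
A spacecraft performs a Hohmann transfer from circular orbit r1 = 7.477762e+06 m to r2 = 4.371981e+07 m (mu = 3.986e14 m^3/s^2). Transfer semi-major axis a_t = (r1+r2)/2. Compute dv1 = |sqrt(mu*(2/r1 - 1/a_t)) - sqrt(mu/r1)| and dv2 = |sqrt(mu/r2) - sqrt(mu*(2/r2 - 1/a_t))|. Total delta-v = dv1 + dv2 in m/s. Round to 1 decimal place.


Step 1: Transfer semi-major axis a_t = (7.477762e+06 + 4.371981e+07) / 2 = 2.559879e+07 m
Step 2: v1 (circular at r1) = sqrt(mu/r1) = 7301.01 m/s
Step 3: v_t1 = sqrt(mu*(2/r1 - 1/a_t)) = 9541.4 m/s
Step 4: dv1 = |9541.4 - 7301.01| = 2240.4 m/s
Step 5: v2 (circular at r2) = 3019.46 m/s, v_t2 = 1631.95 m/s
Step 6: dv2 = |3019.46 - 1631.95| = 1387.52 m/s
Step 7: Total delta-v = 2240.4 + 1387.52 = 3627.9 m/s

3627.9


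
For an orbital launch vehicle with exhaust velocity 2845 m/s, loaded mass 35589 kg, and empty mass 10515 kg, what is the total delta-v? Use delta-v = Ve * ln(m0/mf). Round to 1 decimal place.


Step 1: Mass ratio m0/mf = 35589 / 10515 = 3.384593
Step 2: ln(3.384593) = 1.219234
Step 3: delta-v = 2845 * 1.219234 = 3468.7 m/s

3468.7


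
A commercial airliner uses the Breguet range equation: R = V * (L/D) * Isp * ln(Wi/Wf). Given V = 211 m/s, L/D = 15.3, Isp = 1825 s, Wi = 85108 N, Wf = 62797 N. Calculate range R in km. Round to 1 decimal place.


Step 1: Coefficient = V * (L/D) * Isp = 211 * 15.3 * 1825 = 5891647.5 m
Step 2: Wi/Wf = 85108 / 62797 = 1.355288
Step 3: ln(1.355288) = 0.304014
Step 4: R = 5891647.5 * 0.304014 = 1791141.8 m = 1791.1 km

1791.1


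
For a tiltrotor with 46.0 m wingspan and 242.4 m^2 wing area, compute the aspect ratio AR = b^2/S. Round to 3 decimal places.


Step 1: b^2 = 46.0^2 = 2116.0
Step 2: AR = 2116.0 / 242.4 = 8.729

8.729


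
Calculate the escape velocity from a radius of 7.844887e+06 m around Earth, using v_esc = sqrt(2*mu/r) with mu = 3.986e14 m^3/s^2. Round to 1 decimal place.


Step 1: 2*mu/r = 2 * 3.986e14 / 7.844887e+06 = 101620329.2667
Step 2: v_esc = sqrt(101620329.2667) = 10080.7 m/s

10080.7


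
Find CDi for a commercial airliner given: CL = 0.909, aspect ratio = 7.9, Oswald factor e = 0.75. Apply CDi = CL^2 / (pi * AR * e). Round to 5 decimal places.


Step 1: CL^2 = 0.909^2 = 0.826281
Step 2: pi * AR * e = 3.14159 * 7.9 * 0.75 = 18.613936
Step 3: CDi = 0.826281 / 18.613936 = 0.04439

0.04439


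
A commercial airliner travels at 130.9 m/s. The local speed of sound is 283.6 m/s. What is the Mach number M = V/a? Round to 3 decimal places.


Step 1: M = V / a = 130.9 / 283.6
Step 2: M = 0.462

0.462


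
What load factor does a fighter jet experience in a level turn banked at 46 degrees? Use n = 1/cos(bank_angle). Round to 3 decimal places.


Step 1: Convert 46 degrees to radians = 0.802851
Step 2: cos(46 deg) = 0.694658
Step 3: n = 1 / 0.694658 = 1.440

1.440


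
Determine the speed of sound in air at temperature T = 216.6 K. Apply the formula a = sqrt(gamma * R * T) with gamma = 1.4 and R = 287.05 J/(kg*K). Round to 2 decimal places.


Step 1: gamma * R * T = 1.4 * 287.05 * 216.6 = 87045.042
Step 2: a = sqrt(87045.042) = 295.03 m/s

295.03


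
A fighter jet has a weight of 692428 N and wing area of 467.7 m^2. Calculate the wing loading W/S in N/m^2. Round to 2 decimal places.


Step 1: Wing loading = W / S = 692428 / 467.7
Step 2: Wing loading = 1480.50 N/m^2

1480.50


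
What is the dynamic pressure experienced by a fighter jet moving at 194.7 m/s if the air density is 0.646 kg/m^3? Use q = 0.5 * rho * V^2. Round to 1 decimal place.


Step 1: V^2 = 194.7^2 = 37908.09
Step 2: q = 0.5 * 0.646 * 37908.09
Step 3: q = 12244.3 Pa

12244.3


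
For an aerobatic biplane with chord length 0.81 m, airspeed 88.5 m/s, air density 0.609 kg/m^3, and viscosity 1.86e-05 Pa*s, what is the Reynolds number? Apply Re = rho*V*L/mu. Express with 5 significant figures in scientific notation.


Step 1: Numerator = rho * V * L = 0.609 * 88.5 * 0.81 = 43.656165
Step 2: Re = 43.656165 / 1.86e-05
Step 3: Re = 2.3471e+06

2.3471e+06


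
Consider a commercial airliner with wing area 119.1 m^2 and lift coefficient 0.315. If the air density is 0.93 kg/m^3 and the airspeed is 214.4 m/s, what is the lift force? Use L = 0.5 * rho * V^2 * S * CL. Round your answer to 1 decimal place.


Step 1: Calculate dynamic pressure q = 0.5 * 0.93 * 214.4^2 = 0.5 * 0.93 * 45967.36 = 21374.8224 Pa
Step 2: Multiply by wing area and lift coefficient: L = 21374.8224 * 119.1 * 0.315
Step 3: L = 2545741.3478 * 0.315 = 801908.5 N

801908.5


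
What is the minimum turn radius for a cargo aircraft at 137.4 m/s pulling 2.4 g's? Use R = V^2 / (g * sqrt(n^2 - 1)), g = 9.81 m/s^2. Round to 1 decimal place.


Step 1: V^2 = 137.4^2 = 18878.76
Step 2: n^2 - 1 = 2.4^2 - 1 = 4.76
Step 3: sqrt(4.76) = 2.181742
Step 4: R = 18878.76 / (9.81 * 2.181742) = 882.1 m

882.1


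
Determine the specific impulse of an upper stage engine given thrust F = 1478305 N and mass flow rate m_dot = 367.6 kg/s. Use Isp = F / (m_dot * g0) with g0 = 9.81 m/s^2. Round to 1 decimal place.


Step 1: m_dot * g0 = 367.6 * 9.81 = 3606.16
Step 2: Isp = 1478305 / 3606.16 = 409.9 s

409.9


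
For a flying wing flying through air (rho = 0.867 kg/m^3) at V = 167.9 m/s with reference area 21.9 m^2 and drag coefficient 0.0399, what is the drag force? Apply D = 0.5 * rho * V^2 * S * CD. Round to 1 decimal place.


Step 1: Dynamic pressure q = 0.5 * 0.867 * 167.9^2 = 12220.5427 Pa
Step 2: Drag D = q * S * CD = 12220.5427 * 21.9 * 0.0399
Step 3: D = 10678.4 N

10678.4


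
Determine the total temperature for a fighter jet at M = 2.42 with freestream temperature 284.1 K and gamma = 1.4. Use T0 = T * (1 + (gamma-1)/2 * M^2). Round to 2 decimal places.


Step 1: (gamma-1)/2 = 0.2
Step 2: M^2 = 5.8564
Step 3: 1 + 0.2 * 5.8564 = 2.17128
Step 4: T0 = 284.1 * 2.17128 = 616.86 K

616.86


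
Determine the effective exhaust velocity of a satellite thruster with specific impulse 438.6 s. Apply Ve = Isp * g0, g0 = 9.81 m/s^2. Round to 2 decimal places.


Step 1: Ve = Isp * g0 = 438.6 * 9.81
Step 2: Ve = 4302.67 m/s

4302.67


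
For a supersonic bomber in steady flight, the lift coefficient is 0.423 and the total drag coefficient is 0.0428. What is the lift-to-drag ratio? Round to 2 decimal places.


Step 1: L/D = CL / CD = 0.423 / 0.0428
Step 2: L/D = 9.88

9.88


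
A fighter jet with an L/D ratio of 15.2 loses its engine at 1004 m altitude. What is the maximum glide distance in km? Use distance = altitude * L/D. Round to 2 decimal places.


Step 1: Glide distance = altitude * L/D = 1004 * 15.2 = 15260.8 m
Step 2: Convert to km: 15260.8 / 1000 = 15.26 km

15.26


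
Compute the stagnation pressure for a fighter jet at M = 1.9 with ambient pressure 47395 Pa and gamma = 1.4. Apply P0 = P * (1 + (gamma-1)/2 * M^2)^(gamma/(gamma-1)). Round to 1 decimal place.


Step 1: (gamma-1)/2 * M^2 = 0.2 * 3.61 = 0.722
Step 2: 1 + 0.722 = 1.722
Step 3: Exponent gamma/(gamma-1) = 3.5
Step 4: P0 = 47395 * 1.722^3.5 = 317576.6 Pa

317576.6


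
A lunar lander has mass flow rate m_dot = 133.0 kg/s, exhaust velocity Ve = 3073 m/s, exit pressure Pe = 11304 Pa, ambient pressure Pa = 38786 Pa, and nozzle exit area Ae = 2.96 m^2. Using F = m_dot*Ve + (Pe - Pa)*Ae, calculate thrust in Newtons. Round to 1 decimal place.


Step 1: Momentum thrust = m_dot * Ve = 133.0 * 3073 = 408709.0 N
Step 2: Pressure thrust = (Pe - Pa) * Ae = (11304 - 38786) * 2.96 = -81346.72 N
Step 3: Total thrust F = 408709.0 + -81346.72 = 327362.3 N

327362.3


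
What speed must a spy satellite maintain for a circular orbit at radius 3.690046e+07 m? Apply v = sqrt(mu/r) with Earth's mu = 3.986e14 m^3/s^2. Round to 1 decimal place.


Step 1: mu / r = 3.986e14 / 3.690046e+07 = 10802033.3622
Step 2: v = sqrt(10802033.3622) = 3286.6 m/s

3286.6


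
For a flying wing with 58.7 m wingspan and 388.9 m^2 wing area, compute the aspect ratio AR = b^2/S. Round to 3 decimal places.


Step 1: b^2 = 58.7^2 = 3445.69
Step 2: AR = 3445.69 / 388.9 = 8.860

8.860


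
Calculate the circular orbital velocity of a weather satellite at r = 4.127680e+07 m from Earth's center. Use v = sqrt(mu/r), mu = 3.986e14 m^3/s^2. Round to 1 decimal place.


Step 1: mu / r = 3.986e14 / 4.127680e+07 = 9656756.3377
Step 2: v = sqrt(9656756.3377) = 3107.5 m/s

3107.5
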